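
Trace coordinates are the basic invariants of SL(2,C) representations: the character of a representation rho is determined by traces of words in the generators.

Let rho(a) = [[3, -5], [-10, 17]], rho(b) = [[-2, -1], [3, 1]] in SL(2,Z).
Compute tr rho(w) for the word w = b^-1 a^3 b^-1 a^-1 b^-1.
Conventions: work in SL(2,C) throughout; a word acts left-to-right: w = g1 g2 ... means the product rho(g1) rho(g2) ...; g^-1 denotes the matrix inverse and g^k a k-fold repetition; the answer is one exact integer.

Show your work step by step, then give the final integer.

rho(b^-1) = [[1, 1], [-3, -2]]
... * rho(a) = [[3, -5], [-10, 17]]  ->  [[-7, 12], [11, -19]]
... * rho(a) = [[3, -5], [-10, 17]]  ->  [[-141, 239], [223, -378]]
... * rho(a) = [[3, -5], [-10, 17]]  ->  [[-2813, 4768], [4449, -7541]]
... * rho(b^-1) = [[1, 1], [-3, -2]]  ->  [[-17117, -12349], [27072, 19531]]
... * rho(a^-1) = [[17, 5], [10, 3]]  ->  [[-414479, -122632], [655534, 193953]]
... * rho(b^-1) = [[1, 1], [-3, -2]]  ->  [[-46583, -169215], [73675, 267628]]
tr = -46583 + 267628 = 221045

221045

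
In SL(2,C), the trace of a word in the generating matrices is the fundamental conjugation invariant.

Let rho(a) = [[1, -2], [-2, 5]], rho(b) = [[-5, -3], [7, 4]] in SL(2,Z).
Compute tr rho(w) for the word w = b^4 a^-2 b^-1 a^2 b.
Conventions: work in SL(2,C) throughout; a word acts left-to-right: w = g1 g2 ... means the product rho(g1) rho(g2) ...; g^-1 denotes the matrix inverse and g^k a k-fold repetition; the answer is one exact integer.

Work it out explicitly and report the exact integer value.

rho(b) = [[-5, -3], [7, 4]]
... * rho(b) = [[-5, -3], [7, 4]]  ->  [[4, 3], [-7, -5]]
... * rho(b) = [[-5, -3], [7, 4]]  ->  [[1, 0], [0, 1]]
... * rho(b) = [[-5, -3], [7, 4]]  ->  [[-5, -3], [7, 4]]
... * rho(a^-1) = [[5, 2], [2, 1]]  ->  [[-31, -13], [43, 18]]
... * rho(a^-1) = [[5, 2], [2, 1]]  ->  [[-181, -75], [251, 104]]
... * rho(b^-1) = [[4, 3], [-7, -5]]  ->  [[-199, -168], [276, 233]]
... * rho(a) = [[1, -2], [-2, 5]]  ->  [[137, -442], [-190, 613]]
... * rho(a) = [[1, -2], [-2, 5]]  ->  [[1021, -2484], [-1416, 3445]]
... * rho(b) = [[-5, -3], [7, 4]]  ->  [[-22493, -12999], [31195, 18028]]
tr = -22493 + 18028 = -4465

-4465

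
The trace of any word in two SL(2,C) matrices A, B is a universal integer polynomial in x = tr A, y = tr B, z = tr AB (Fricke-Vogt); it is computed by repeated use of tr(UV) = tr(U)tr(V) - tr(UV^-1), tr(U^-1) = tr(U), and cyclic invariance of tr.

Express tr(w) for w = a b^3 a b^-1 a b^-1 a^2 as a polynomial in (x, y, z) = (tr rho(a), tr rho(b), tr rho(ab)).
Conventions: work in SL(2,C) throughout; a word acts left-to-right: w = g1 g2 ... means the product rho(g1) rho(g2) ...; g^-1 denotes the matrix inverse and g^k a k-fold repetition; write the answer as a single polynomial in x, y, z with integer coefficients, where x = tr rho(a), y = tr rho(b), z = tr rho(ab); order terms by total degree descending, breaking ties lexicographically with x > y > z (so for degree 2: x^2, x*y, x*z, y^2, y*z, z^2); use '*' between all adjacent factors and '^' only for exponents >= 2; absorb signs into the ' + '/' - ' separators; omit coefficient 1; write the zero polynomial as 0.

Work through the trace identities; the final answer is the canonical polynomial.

next, tr(a^2 b) = tr(a) * tr(b a) - tr(b)  (reduce the a square) = x*z - y
tr(a^2) = tr(a) * tr(a) - tr(1)  (reduce the a square) = x^2 - 2
tr(b^2 a^2) = tr(b) * tr(a^2 b) - tr(a^2)  (reduce the b square) = x*y*z - x^2 - y^2 + 2
and tr(b^2 a) = tr(b) * tr(a b) - tr(a)  (reduce the b square) = y*z - x
tr(b^2 a^3) = tr(a) * tr(b^2 a^2) - tr(b^2 a)  (reduce the a square) = x^2*y*z - x^3 - x*y^2 - y*z + 3*x
and tr(a^3 b^2 a) = tr(a) * tr(b^2 a^3) - tr(b^2 a^2)  (reduce the a square) = x^3*y*z - x^4 - x^2*y^2 - 2*x*y*z + 4*x^2 + y^2 - 2
tr(a^5 b^2) = tr(a) * tr(a^3 b^2 a) - tr(a^3 b^2)  (reduce the a square) = x^4*y*z - x^5 - x^3*y^2 - 3*x^2*y*z + 5*x^3 + 2*x*y^2 + y*z - 5*x
and tr(a^2 b a) = tr(a) * tr(a b a) - tr(a b)  (reduce the a square) = x^2*z - x*y - z
and tr(a b a^3) = tr(a) * tr(a^2 b a) - tr(a^2 b)  (reduce the a square) = x^3*z - x^2*y - 2*x*z + y
and tr(a^5 b) = tr(a) * tr(a b a^3) - tr(a b a^2)  (reduce the a square) = x^4*z - x^3*y - 3*x^2*z + 2*x*y + z
tr(a^3 b^3 a^2) = tr(b) * tr(a^5 b^2) - tr(a^5 b)  (reduce the b square) = x^4*y^2*z - x^5*y - x^3*y^3 - x^4*z - 3*x^2*y^2*z + 6*x^3*y + 2*x*y^3 + 3*x^2*z + y^2*z - 7*x*y - z
tr(a b a b) = tr(b a) * tr(b a) - tr(1)  (split on b) = z^2 - 2
tr(b a b^2 a) = tr(b) * tr(a b a b) - tr(a b a)  (reduce the b square) = y*z^2 - x*z - y
tr(b a b^2) = tr(b) * tr(b a b) - tr(b a)  (reduce the b square) = y^2*z - x*y - z
tr(b^2 a^2 b a) = tr(a) * tr(b a b^2 a) - tr(b a b^2)  (reduce the a square) = x*y*z^2 - x^2*z - y^2*z + z
tr(b^2) = tr(b) * tr(b) - tr(1)  (reduce the b square) = y^2 - 2
and tr(b^3) = tr(b) * tr(b^2) - tr(b)  (reduce the b square) = y^3 - 3*y
tr(b^2 a^2 b) = tr(a) * tr(b^3 a) - tr(b^3)  (reduce the a square) = x*y^2*z - x^2*y - y^3 - x*z + 3*y
tr(b^2 a^2 b a^2) = tr(a) * tr(b^2 a^2 b a) - tr(b^2 a^2 b)  (reduce the a square) = x^2*y*z^2 - x^3*z - 2*x*y^2*z + x^2*y + y^3 + 2*x*z - 3*y
tr(b a^2 b a^3 b) = tr(a) * tr(b^2 a^2 b a^2) - tr(b^2 a^2 b a)  (reduce the a square) = x^3*y*z^2 - x^4*z - 2*x^2*y^2*z + x^3*y + x*y^3 - x*y*z^2 + 3*x^2*z + y^2*z - 3*x*y - z
and tr(a b a b a) = tr(a) * tr(b a b a) - tr(b a b)  (reduce the a square) = x*z^2 - y*z - x
tr(b a^3 b a) = tr(a) * tr(a b a b a) - tr(a b a b)  (reduce the a square) = x^2*z^2 - x*y*z - x^2 - z^2 + 2
and tr(b a^2 b a^3) = tr(a) * tr(b a^3 b a) - tr(b a^3 b)  (reduce the a square) = x^3*z^2 - 2*x^2*y*z + x*y^2 - x*z^2 + y*z - x
tr(a^3 b^3 a^2 b) = tr(b) * tr(b a^2 b a^3 b) - tr(b a^2 b a^3)  (reduce the b square) = x^3*y^2*z^2 - x^4*y*z - 2*x^2*y^3*z + x^3*y^2 - x^3*z^2 + x*y^4 - x*y^2*z^2 + 5*x^2*y*z + y^3*z - 4*x*y^2 + x*z^2 - 2*y*z + x
and tr(a b^-1 a^3 b^3 a) = tr(a^3 b^3 a^2) * tr(b) - tr(a^3 b^3 a^2 b)  (eliminate b^-1) = x^4*y^3*z - x^5*y^2 - x^3*y^4 - x^3*y^2*z^2 - x^2*y^3*z + 5*x^3*y^2 + x^3*z^2 + x*y^4 + x*y^2*z^2 - 2*x^2*y*z - 3*x*y^2 - x*z^2 + y*z - x
next, tr(a b^2 a b a) = tr(b) * tr(a b a^2 b) - tr(a b a^2)  (reduce the b square) = x*y*z^2 - x^2*z - y^2*z + z
next, tr(a b^2 a b a^2) = tr(a) * tr(a b^2 a b a) - tr(a b^2 a b)  (reduce the a square) = x^2*y*z^2 - x^3*z - x*y^2*z - y*z^2 + 2*x*z + y
tr(b a b a^4 b) = tr(a) * tr(a b^2 a b a^2) - tr(a b^2 a b a)  (reduce the a square) = x^3*y*z^2 - x^4*z - x^2*y^2*z - 2*x*y*z^2 + 3*x^2*z + y^2*z + x*y - z
next, tr(b a b a^4) = tr(a) * tr(a b a b a^2) - tr(a b a b a)  (reduce the a square) = x^3*z^2 - x^2*y*z - x^3 - 2*x*z^2 + y*z + 3*x
tr(a^3 b^3 a b a) = tr(b) * tr(b a b a^4 b) - tr(b a b a^4)  (reduce the b square) = x^3*y^2*z^2 - x^4*y*z - x^2*y^3*z - x^3*z^2 - 2*x*y^2*z^2 + 4*x^2*y*z + y^3*z + x^3 + x*y^2 + 2*x*z^2 - 2*y*z - 3*x
tr(a b a b a b) = tr(a b a b) * tr(a b) - tr(b a)  (split on a) = z^3 - 3*z
next, tr(b^2 a b a b a) = tr(b) * tr(a b a b a b) - tr(a b a b a)  (reduce the b square) = y*z^3 - x*z^2 - 2*y*z + x
next, tr(b^2 a b a b) = tr(b) * tr(b a b a b) - tr(b a b a)  (reduce the b square) = y^2*z^2 - x*y*z - y^2 - z^2 + 2
and tr(a b^2 a b a b a) = tr(a) * tr(b^2 a b a b a) - tr(b^2 a b a b)  (reduce the a square) = x*y*z^3 - x^2*z^2 - y^2*z^2 - x*y*z + x^2 + y^2 + z^2 - 2
tr(b a b a b a^3 b) = tr(a) * tr(a b^2 a b a b a) - tr(a b^2 a b a b)  (reduce the a square) = x^2*y*z^3 - x^3*z^2 - x*y^2*z^2 - x^2*y*z - y*z^3 + x^3 + x*y^2 + 2*x*z^2 + 2*y*z - 3*x
next, tr(b a b a b a^2) = tr(a) * tr(b a b a b a) - tr(b a b a b)  (reduce the a square) = x*z^3 - y*z^2 - 2*x*z + y
tr(b a b a b a^3) = tr(a) * tr(b a b a b a^2) - tr(b a b a b a)  (reduce the a square) = x^2*z^3 - x*y*z^2 - 2*x^2*z - z^3 + x*y + 3*z
tr(a^3 b^3 a b a b) = tr(b) * tr(b a b a b a^3 b) - tr(b a b a b a^3)  (reduce the b square) = x^2*y^2*z^3 - x^3*y*z^2 - x*y^3*z^2 - x^2*y^2*z - x^2*z^3 - y^2*z^3 + x^3*y + x*y^3 + 3*x*y*z^2 + 2*x^2*z + 2*y^2*z + z^3 - 4*x*y - 3*z
tr(a b^-1 a^3 b^3 a b) = tr(a^3 b^3 a b a) * tr(b) - tr(a^3 b^3 a b a b)  (eliminate b^-1) = x^3*y^3*z^2 - x^4*y^2*z - x^2*y^4*z - x^2*y^2*z^3 - x*y^3*z^2 + 5*x^2*y^2*z + x^2*z^3 + y^4*z + y^2*z^3 - x*y*z^2 - 2*x^2*z - 4*y^2*z - z^3 + x*y + 3*z
tr(a b^3 a b^-1 a b^-1 a^2) = tr(a b^-1 a^3 b^3 a) * tr(b) - tr(a b^-1 a^3 b^3 a b)  (eliminate b^-1) = x^4*y^4*z - x^5*y^3 - x^3*y^5 - 2*x^3*y^3*z^2 + x^4*y^2*z + x^2*y^2*z^3 + 5*x^3*y^3 + x^3*y*z^2 + x*y^5 + 2*x*y^3*z^2 - 7*x^2*y^2*z - x^2*z^3 - y^4*z - y^2*z^3 - 3*x*y^3 + 2*x^2*z + 5*y^2*z + z^3 - 2*x*y - 3*z

x^4*y^4*z - x^5*y^3 - x^3*y^5 - 2*x^3*y^3*z^2 + x^4*y^2*z + x^2*y^2*z^3 + 5*x^3*y^3 + x^3*y*z^2 + x*y^5 + 2*x*y^3*z^2 - 7*x^2*y^2*z - x^2*z^3 - y^4*z - y^2*z^3 - 3*x*y^3 + 2*x^2*z + 5*y^2*z + z^3 - 2*x*y - 3*z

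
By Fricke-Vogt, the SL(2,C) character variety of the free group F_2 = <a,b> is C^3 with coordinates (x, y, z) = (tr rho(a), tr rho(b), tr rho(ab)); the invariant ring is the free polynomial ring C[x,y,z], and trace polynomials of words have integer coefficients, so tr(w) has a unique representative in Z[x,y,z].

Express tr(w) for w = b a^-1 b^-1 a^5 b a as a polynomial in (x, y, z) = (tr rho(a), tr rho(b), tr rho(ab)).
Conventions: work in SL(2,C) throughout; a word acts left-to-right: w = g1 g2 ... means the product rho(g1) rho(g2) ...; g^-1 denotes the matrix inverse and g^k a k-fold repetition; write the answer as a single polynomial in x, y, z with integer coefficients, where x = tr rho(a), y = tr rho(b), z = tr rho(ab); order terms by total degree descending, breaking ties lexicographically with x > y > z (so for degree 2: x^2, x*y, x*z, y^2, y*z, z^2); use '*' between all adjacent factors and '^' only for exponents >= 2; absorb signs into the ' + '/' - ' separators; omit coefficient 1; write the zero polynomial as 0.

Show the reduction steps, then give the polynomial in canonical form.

-x^5*y*z^2 + x^6*z + x^4*y^2*z + x^4*z^3 + 3*x^3*y*z^2 - 6*x^4*z - 3*x^2*y^2*z - 3*x^2*z^3 - x^3*y - x*y*z^2 + 10*x^2*z + y^2*z + z^3 + 2*x*y - 3*z

trace(b a b a) = trace(a b) * trace(a b) - trace(1)   [split at repeated a] = z^2 - 2
trace(b a b) = trace(b) * trace(a b) - trace(a) = y*z - x
trace(b a b a^2) = trace(a) * trace(b a b a) - trace(b a b) = x*z^2 - y*z - x
trace(a b a b a^2) = trace(a) * trace(b a b a^2) - trace(b a b a) = x^2*z^2 - x*y*z - x^2 - z^2 + 2
trace(a^4 b a b) = trace(a) * trace(a b a b a^2) - trace(a b a b a) = x^3*z^2 - x^2*y*z - x^3 - 2*x*z^2 + y*z + 3*x
and trace(b a^2) = trace(a) * trace(b a) - trace(b) = x*z - y
and trace(b a^3) = trace(a) * trace(b a^2) - trace(b a) = x^2*z - x*y - z
trace(a b a^3) = trace(a) * trace(b a^3) - trace(b a^2) = x^3*z - x^2*y - 2*x*z + y
trace(a^4 b a) = trace(a) * trace(a b a^3) - trace(a b a^2) = x^4*z - x^3*y - 3*x^2*z + 2*x*y + z
and trace(a b a b^2 a^3) = trace(b) * trace(a^4 b a b) - trace(a^4 b a) = x^3*y*z^2 - x^4*z - x^2*y^2*z - 2*x*y*z^2 + 3*x^2*z + y^2*z + x*y - z
next, trace(a b a b^2 a^2) = trace(b) * trace(a^3 b a b) - trace(a^3 b a) = x^2*y*z^2 - x^3*z - x*y^2*z - y*z^2 + 2*x*z + y
trace(b a^5 b a b) = trace(a) * trace(a b a b^2 a^3) - trace(a b a b^2 a^2) = x^4*y*z^2 - x^5*z - x^3*y^2*z - 3*x^2*y*z^2 + 4*x^3*z + 2*x*y^2*z + x^2*y + y*z^2 - 3*x*z - y
and trace(b a b a b a) = trace(b a b a) * trace(b a) - trace(a b)   [split at repeated b] = z^3 - 3*z
and trace(b a b a b) = trace(b) * trace(a b a b) - trace(a b a) = y*z^2 - x*z - y
and trace(b a b a b a^2) = trace(a) * trace(b a b a b a) - trace(b a b a b) = x*z^3 - y*z^2 - 2*x*z + y
and trace(a b a b a b a^2) = trace(a) * trace(b a b a b a^2) - trace(b a b a b a) = x^2*z^3 - x*y*z^2 - 2*x^2*z - z^3 + x*y + 3*z
trace(a b a b a b a^3) = trace(a) * trace(a b a b a b a^2) - trace(a b a b a b a) = x^3*z^3 - x^2*y*z^2 - 2*x^3*z - 2*x*z^3 + x^2*y + y*z^2 + 5*x*z - y
and trace(b a^5 b a b a) = trace(a) * trace(a b a b a b a^3) - trace(a b a b a b a^2) = x^4*z^3 - x^3*y*z^2 - 2*x^4*z - 3*x^2*z^3 + x^3*y + 2*x*y*z^2 + 7*x^2*z + z^3 - 2*x*y - 3*z
trace(a^5 b a b a^-1 b) = trace(b a^5 b a b) * trace(a) - trace(b a^5 b a b a) = x^5*y*z^2 - x^6*z - x^4*y^2*z - x^4*z^3 - 2*x^3*y*z^2 + 6*x^4*z + 2*x^2*y^2*z + 3*x^2*z^3 - x*y*z^2 - 10*x^2*z - z^3 + x*y + 3*z
next, trace(b a^-1 b^-1 a^5 b a) = trace(a^5 b a b a^-1) * trace(b) - trace(a^5 b a b a^-1 b) = -x^5*y*z^2 + x^6*z + x^4*y^2*z + x^4*z^3 + 3*x^3*y*z^2 - 6*x^4*z - 3*x^2*y^2*z - 3*x^2*z^3 - x^3*y - x*y*z^2 + 10*x^2*z + y^2*z + z^3 + 2*x*y - 3*z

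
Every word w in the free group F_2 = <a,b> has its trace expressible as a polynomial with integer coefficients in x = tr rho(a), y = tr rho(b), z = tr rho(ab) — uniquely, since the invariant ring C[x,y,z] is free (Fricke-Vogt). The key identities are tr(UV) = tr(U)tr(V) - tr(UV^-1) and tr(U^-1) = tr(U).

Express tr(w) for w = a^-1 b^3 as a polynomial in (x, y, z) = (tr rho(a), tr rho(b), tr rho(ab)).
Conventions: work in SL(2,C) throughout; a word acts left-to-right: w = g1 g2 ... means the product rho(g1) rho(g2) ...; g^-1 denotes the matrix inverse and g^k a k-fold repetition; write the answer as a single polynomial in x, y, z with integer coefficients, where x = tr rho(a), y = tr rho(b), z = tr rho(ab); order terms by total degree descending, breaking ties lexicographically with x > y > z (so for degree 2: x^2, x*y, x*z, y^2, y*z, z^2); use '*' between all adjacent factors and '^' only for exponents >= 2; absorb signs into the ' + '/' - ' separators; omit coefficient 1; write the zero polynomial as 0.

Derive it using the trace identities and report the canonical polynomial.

x*y^3 - y^2*z - 2*x*y + z

tr(b^2) = tr(b) tr(b) - tr(1)   [square of b] = y^2 - 2
tr(b^3) = tr(b) tr(b^2) - tr(b)   [square of b] = y^3 - 3*y
tr(b a b) = tr(b) tr(a b) - tr(a)   [square of b] = y*z - x
next, tr(b^3 a) = tr(b) tr(b a b) - tr(b a)   [square of b] = y^2*z - x*y - z
tr(a^-1 b^3) = tr(b^3) tr(a) - tr(b^3 a)   [inverse elimination on a] = x*y^3 - y^2*z - 2*x*y + z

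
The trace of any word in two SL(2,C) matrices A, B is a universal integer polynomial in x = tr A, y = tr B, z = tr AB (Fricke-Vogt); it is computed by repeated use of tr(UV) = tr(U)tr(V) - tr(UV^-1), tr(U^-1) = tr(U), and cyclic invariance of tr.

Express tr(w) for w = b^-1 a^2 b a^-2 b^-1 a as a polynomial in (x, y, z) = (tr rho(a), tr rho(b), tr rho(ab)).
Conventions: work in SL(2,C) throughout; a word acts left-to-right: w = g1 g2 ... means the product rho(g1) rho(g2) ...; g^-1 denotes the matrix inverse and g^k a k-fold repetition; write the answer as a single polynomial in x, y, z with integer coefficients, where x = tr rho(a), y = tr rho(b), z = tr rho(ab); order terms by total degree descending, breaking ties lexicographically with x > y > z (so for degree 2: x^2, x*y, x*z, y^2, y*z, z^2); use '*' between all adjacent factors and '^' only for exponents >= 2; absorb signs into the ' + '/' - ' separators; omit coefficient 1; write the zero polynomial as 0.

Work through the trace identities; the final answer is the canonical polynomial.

-x^4*y^2*z + x^5*y + x^3*y^3 + 2*x^3*y*z^2 - x^4*z - x^2*y^2*z - x^2*z^3 - 4*x^3*y + 4*x^2*z + x*y - z

tr(a^2) = tr(a) * tr(a) - tr(1)  (reduce the a square) = x^2 - 2
so tr(a^3) = tr(a) * tr(a^2) - tr(a)  (reduce the a square) = x^3 - 3*x
reduce: tr(b a^2) = tr(a) * tr(b a) - tr(b)  (reduce the a square) = x*z - y
reduce: tr(a^2 b a) = tr(a) * tr(b a^2) - tr(b a)  (reduce the a square) = x^2*z - x*y - z
reduce: tr(a^3 b a) = tr(a) * tr(a^2 b a) - tr(a^2 b)  (reduce the a square) = x^3*z - x^2*y - 2*x*z + y
reduce: tr(b a b a) = tr(a b) * tr(a b) - tr(1)  (split on a) = z^2 - 2
reduce: tr(b a b) = tr(b) * tr(a b) - tr(a)  (reduce the b square) = y*z - x
reduce: tr(a b a b a) = tr(a) * tr(b a b a) - tr(b a b)  (reduce the a square) = x*z^2 - y*z - x
tr(a^3 b a b) = tr(a) * tr(a b a b a) - tr(a b a b)  (reduce the a square) = x^2*z^2 - x*y*z - x^2 - z^2 + 2
tr(b^-1 a^3 b a) = tr(a^3 b a) * tr(b) - tr(a^3 b a b)  (eliminate b^-1) = x^3*y*z - x^2*y^2 - x^2*z^2 - x*y*z + x^2 + y^2 + z^2 - 2
tr(a^2 b a^-1 b^-1 a) = tr(b^-1 a^3 b) * tr(a) - tr(b^-1 a^3 b a)  (eliminate a^-1) = -x^3*y*z + x^4 + x^2*y^2 + x^2*z^2 + x*y*z - 4*x^2 - y^2 - z^2 + 2
reduce: tr(b^2) = tr(b) * tr(b) - tr(1)  (reduce the b square) = y^2 - 2
tr(b a^2 b) = tr(a) * tr(b^2 a) - tr(b^2)  (reduce the a square) = x*y*z - x^2 - y^2 + 2
tr(a b a^2 b a) = tr(a) * tr(b a^2 b a) - tr(b a^2 b)  (reduce the a square) = x^2*z^2 - 2*x*y*z + y^2 - 2
tr(b a b a b a) = tr(b a b a) * tr(b a) - tr(a b)  (split on b) = z^3 - 3*z
tr(b a b a b) = tr(b) * tr(a b a b) - tr(a b a)  (reduce the b square) = y*z^2 - x*z - y
tr(a b a^2 b a b) = tr(a) * tr(b a b a b a) - tr(b a b a b)  (reduce the a square) = x*z^3 - y*z^2 - 2*x*z + y
tr(b^-1 a b a^2 b a) = tr(a b a^2 b a) * tr(b) - tr(a b a^2 b a b)  (eliminate b^-1) = x^2*y*z^2 - 2*x*y^2*z - x*z^3 + y^3 + y*z^2 + 2*x*z - 3*y
tr(a^2 b a^-1 b^-1 a b) = tr(b^-1 a b a^2 b) * tr(a) - tr(b^-1 a b a^2 b a)  (eliminate a^-1) = -x^2*y*z^2 + x^3*z + 2*x*y^2*z + x*z^3 - x^2*y - y^3 - y*z^2 - 3*x*z + 3*y
tr(b^-1 a b^-1 a^2 b a^-1) = tr(a^2 b a^-1 b^-1 a) * tr(b) - tr(a^2 b a^-1 b^-1 a b)  (eliminate b^-1) = -x^3*y^2*z + x^4*y + x^2*y^3 + 2*x^2*y*z^2 - x^3*z - x*y^2*z - x*z^3 - 3*x^2*y + 3*x*z - y
so tr(a b^-1 a^2) = tr(a^3) * tr(b) - tr(a^3 b)  (eliminate b^-1) = x^3*y - x^2*z - 2*x*y + z
reduce: tr(b^-1 a^2 b a^-2 b^-1 a) = tr(b^-1 a b^-1 a^2 b a^-1) * tr(a) - tr(b^-1 a b^-1 a^2 b)  (eliminate a^-1) = -x^4*y^2*z + x^5*y + x^3*y^3 + 2*x^3*y*z^2 - x^4*z - x^2*y^2*z - x^2*z^3 - 4*x^3*y + 4*x^2*z + x*y - z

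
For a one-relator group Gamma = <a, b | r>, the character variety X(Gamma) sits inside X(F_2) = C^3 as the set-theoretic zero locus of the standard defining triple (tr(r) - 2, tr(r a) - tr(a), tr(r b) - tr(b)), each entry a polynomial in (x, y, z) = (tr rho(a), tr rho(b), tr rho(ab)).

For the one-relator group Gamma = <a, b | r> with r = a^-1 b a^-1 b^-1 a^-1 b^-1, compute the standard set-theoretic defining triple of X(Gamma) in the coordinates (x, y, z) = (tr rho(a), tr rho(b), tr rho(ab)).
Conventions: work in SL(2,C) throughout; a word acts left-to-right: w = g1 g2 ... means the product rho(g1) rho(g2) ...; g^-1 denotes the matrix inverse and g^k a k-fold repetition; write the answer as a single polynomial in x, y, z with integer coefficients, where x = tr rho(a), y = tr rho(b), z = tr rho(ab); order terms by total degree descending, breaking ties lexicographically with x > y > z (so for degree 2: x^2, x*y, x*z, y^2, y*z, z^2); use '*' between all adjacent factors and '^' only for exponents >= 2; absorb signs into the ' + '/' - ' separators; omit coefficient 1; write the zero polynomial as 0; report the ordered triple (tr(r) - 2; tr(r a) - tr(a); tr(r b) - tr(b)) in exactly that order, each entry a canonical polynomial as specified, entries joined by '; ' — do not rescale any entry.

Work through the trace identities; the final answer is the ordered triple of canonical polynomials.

and trace(b^-1) = trace(b) = y
trace(b^-1 a) = trace(a)*trace(b) - trace(a b)  (eliminate b^-1) = x*y - z
and trace(a^-1 b^-1) = trace(b^-1)*trace(a) - trace(b^-1 a)  (eliminate a^-1) = z
next, trace(a^-1 b^-1 a^-1) = trace(a^-1 b^-1)*trace(a) - trace(a^-1 b^-1 a)  (eliminate a^-1) = x*z - y
trace(a b a b) = trace(b a)*trace(b a) - trace(1)  (split on b) = z^2 - 2
trace(b^-1 a b a) = trace(a b a)*trace(b) - trace(a b a b)  (eliminate b^-1) = x*y*z - y^2 - z^2 + 2
trace(b^-1 a b a b^-1) = trace(b^-1 a b a)*trace(b) - trace(b^-1 a b a b)  (eliminate b^-1) = x*y^2*z - y^3 - y*z^2 - x*z + 3*y
trace(a b a^2) = trace(a)*trace(b a^2) - trace(b a)  (reduce the a square) = x^2*z - x*y - z
trace(b a b) = trace(b)*trace(a b) - trace(a)  (reduce the b square) = y*z - x
next, trace(a b a^2 b) = trace(a)*trace(b a b a) - trace(b a b)  (reduce the a square) = x*z^2 - y*z - x
next, trace(a b^-1 a b a) = trace(a b a^2)*trace(b) - trace(a b a^2 b)  (eliminate b^-1) = x^2*y*z - x*y^2 - x*z^2 + x
trace(a b a b a b) = trace(a b)*trace(a b a b) - trace(a^-1 b^-1)  (split on a) = z^3 - 3*z
trace(a b^-1 a b a b) = trace(a b a b a)*trace(b) - trace(a b a b a b)  (eliminate b^-1) = x*y*z^2 - y^2*z - z^3 - x*y + 3*z
and trace(b^-1 a b a b^-1 a) = trace(a b^-1 a b a)*trace(b) - trace(a b^-1 a b a b)  (eliminate b^-1) = x^2*y^2*z - x*y^3 - 2*x*y*z^2 + y^2*z + z^3 + 2*x*y - 3*z
next, trace(b a b^-1 a^-1 b^-1 a) = trace(b^-1 a b a b^-1)*trace(a) - trace(b^-1 a b a b^-1 a)  (eliminate a^-1) = x*y*z^2 - x^2*z - y^2*z - z^3 + x*y + 3*z
trace(b^-1 a^-1 b^-1 a^-1 b a) = trace(b a b^-1 a^-1 b^-1)*trace(a) - trace(b a b^-1 a^-1 b^-1 a)  (eliminate a^-1) = -x*y*z^2 + x^2*z + y^2*z + z^3 - 3*z
next, trace(a^-1 b a^-1 b^-1 a^-1 b^-1) = trace(b^-1 a^-1 b^-1 a^-1 b)*trace(a) - trace(b^-1 a^-1 b^-1 a^-1 b a)  (eliminate a^-1) = x*y*z^2 - y^2*z - z^3 - x*y + 3*z
trace(a^-1 b a^-1 b^-1 a^-1) = trace(a^-1 b a^-1 b^-1)*trace(a) - trace(a^-1 b a^-1 b^-1 a) = x^2*y*z - x*y^2 - x*z^2 + x
assemble the triple (trace(r) - 2; trace(r a) - x; trace(r b) - y)

x*y*z^2 - y^2*z - z^3 - x*y + 3*z - 2; x*z - x - y; x^2*y*z - x*y^2 - x*z^2 + x - y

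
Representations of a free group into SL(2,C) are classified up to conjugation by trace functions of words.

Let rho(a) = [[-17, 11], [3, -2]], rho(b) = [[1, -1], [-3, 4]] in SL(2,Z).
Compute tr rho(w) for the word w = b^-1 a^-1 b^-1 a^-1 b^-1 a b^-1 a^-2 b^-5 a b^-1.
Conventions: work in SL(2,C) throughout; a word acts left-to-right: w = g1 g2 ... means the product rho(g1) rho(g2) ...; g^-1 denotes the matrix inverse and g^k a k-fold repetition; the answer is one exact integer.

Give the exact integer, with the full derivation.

9336353566466

rho(b^-1) = [[4, 1], [3, 1]]
... * rho(a^-1) = [[-2, -11], [-3, -17]]  ->  [[-11, -61], [-9, -50]]
... * rho(b^-1) = [[4, 1], [3, 1]]  ->  [[-227, -72], [-186, -59]]
... * rho(a^-1) = [[-2, -11], [-3, -17]]  ->  [[670, 3721], [549, 3049]]
... * rho(b^-1) = [[4, 1], [3, 1]]  ->  [[13843, 4391], [11343, 3598]]
... * rho(a) = [[-17, 11], [3, -2]]  ->  [[-222158, 143491], [-182037, 117577]]
... * rho(b^-1) = [[4, 1], [3, 1]]  ->  [[-458159, -78667], [-375417, -64460]]
... * rho(a^-1) = [[-2, -11], [-3, -17]]  ->  [[1152319, 6377088], [944214, 5225407]]
... * rho(a^-1) = [[-2, -11], [-3, -17]]  ->  [[-21435902, -121086005], [-17564649, -99218273]]
... * rho(b^-1) = [[4, 1], [3, 1]]  ->  [[-449001623, -142521907], [-367913415, -116782922]]
... * rho(b^-1) = [[4, 1], [3, 1]]  ->  [[-2223572213, -591523530], [-1822002426, -484696337]]
... * rho(b^-1) = [[4, 1], [3, 1]]  ->  [[-10668859442, -2815095743], [-8742098715, -2306698763]]
... * rho(b^-1) = [[4, 1], [3, 1]]  ->  [[-51120724997, -13483955185], [-41888491149, -11048797478]]
... * rho(b^-1) = [[4, 1], [3, 1]]  ->  [[-244934765543, -64604680182], [-200700357030, -52937288627]]
... * rho(a) = [[-17, 11], [3, -2]]  ->  [[3970076973685, -2565073060609], [3253094203629, -2101829350076]]
... * rho(b^-1) = [[4, 1], [3, 1]]  ->  [[8185088712913, 1405003913076], [6706888764288, 1151264853553]]
tr = 8185088712913 + 1151264853553 = 9336353566466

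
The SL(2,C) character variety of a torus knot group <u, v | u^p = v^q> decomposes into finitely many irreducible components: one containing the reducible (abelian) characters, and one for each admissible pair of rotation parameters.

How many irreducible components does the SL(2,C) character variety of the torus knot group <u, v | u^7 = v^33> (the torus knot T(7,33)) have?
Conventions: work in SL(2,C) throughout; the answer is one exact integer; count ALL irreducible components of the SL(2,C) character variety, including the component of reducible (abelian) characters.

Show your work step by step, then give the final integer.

For T(7,33): irreducibility forces the central element u^7 = v^33 to one of +I, -I.
This locks tr(u) to 2*cos(pi*alpha/7), alpha in 1..6, and tr(v) to 2*cos(pi*beta/33), beta in 1..32, on each component of irreducible characters.
The two central values (-1)^alpha I and (-1)^beta I must be the same matrix, so alpha and beta share a parity.
Counting: 3 odd alphas x 16 odd betas + 3 even alphas x 16 even betas = 48 + 48 = 96.
Total: 96 irreducible-character components + 1 reducible (abelian) component = 97.

97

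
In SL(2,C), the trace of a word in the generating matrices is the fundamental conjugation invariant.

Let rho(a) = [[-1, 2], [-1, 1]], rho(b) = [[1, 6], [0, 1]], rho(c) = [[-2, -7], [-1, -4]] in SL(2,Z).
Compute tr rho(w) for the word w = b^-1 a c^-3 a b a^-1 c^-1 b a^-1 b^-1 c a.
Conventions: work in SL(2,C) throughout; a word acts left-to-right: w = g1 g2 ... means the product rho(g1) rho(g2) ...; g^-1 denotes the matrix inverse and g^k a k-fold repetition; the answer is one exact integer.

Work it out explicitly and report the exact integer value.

-4346685

rho(b^-1) = [[1, -6], [0, 1]]
... * rho(a) = [[-1, 2], [-1, 1]]  ->  [[5, -4], [-1, 1]]
... * rho(c^-1) = [[-4, 7], [1, -2]]  ->  [[-24, 43], [5, -9]]
... * rho(c^-1) = [[-4, 7], [1, -2]]  ->  [[139, -254], [-29, 53]]
... * rho(c^-1) = [[-4, 7], [1, -2]]  ->  [[-810, 1481], [169, -309]]
... * rho(a) = [[-1, 2], [-1, 1]]  ->  [[-671, -139], [140, 29]]
... * rho(b) = [[1, 6], [0, 1]]  ->  [[-671, -4165], [140, 869]]
... * rho(a^-1) = [[1, -2], [1, -1]]  ->  [[-4836, 5507], [1009, -1149]]
... * rho(c^-1) = [[-4, 7], [1, -2]]  ->  [[24851, -44866], [-5185, 9361]]
... * rho(b) = [[1, 6], [0, 1]]  ->  [[24851, 104240], [-5185, -21749]]
... * rho(a^-1) = [[1, -2], [1, -1]]  ->  [[129091, -153942], [-26934, 32119]]
... * rho(b^-1) = [[1, -6], [0, 1]]  ->  [[129091, -928488], [-26934, 193723]]
... * rho(c) = [[-2, -7], [-1, -4]]  ->  [[670306, 2810315], [-139855, -586354]]
... * rho(a) = [[-1, 2], [-1, 1]]  ->  [[-3480621, 4150927], [726209, -866064]]
tr = -3480621 + -866064 = -4346685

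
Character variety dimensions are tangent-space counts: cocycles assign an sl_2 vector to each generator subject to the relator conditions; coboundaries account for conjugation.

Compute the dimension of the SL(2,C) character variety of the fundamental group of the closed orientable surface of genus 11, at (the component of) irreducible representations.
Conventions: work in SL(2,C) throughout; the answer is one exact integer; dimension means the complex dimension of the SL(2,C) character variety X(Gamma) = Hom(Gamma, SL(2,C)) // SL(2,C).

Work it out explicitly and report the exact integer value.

60

pi_1 of the closed genus-11 surface has 22 generators bound by the single product-of-commutators relator.
Unconstrained cocycle data is one sl_2 vector per generator (66 dimensions), cut by the relator condition d_2(z) = 0.
At an irreducible rho, H^2 = coker(d_2) vanishes (Poincare duality: H^2 is dual to H^0 = invariants = 0), so d_2 is surjective onto sl_2 and dim Z^1 = 66 - 3 = 63.
As always at irreducible rho, dim B^1 = 3.
Hence dim X = 63 - 3 = 60.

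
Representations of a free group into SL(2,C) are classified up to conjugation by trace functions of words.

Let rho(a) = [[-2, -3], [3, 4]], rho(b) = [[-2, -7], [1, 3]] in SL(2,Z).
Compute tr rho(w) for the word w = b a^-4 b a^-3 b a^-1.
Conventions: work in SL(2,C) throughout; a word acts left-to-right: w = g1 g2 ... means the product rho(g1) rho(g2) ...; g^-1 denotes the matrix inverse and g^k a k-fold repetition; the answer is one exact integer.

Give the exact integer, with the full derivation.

rho(b) = [[-2, -7], [1, 3]]
... * rho(a^-1) = [[4, 3], [-3, -2]]  ->  [[13, 8], [-5, -3]]
... * rho(a^-1) = [[4, 3], [-3, -2]]  ->  [[28, 23], [-11, -9]]
... * rho(a^-1) = [[4, 3], [-3, -2]]  ->  [[43, 38], [-17, -15]]
... * rho(a^-1) = [[4, 3], [-3, -2]]  ->  [[58, 53], [-23, -21]]
... * rho(b) = [[-2, -7], [1, 3]]  ->  [[-63, -247], [25, 98]]
... * rho(a^-1) = [[4, 3], [-3, -2]]  ->  [[489, 305], [-194, -121]]
... * rho(a^-1) = [[4, 3], [-3, -2]]  ->  [[1041, 857], [-413, -340]]
... * rho(a^-1) = [[4, 3], [-3, -2]]  ->  [[1593, 1409], [-632, -559]]
... * rho(b) = [[-2, -7], [1, 3]]  ->  [[-1777, -6924], [705, 2747]]
... * rho(a^-1) = [[4, 3], [-3, -2]]  ->  [[13664, 8517], [-5421, -3379]]
tr = 13664 + -3379 = 10285

10285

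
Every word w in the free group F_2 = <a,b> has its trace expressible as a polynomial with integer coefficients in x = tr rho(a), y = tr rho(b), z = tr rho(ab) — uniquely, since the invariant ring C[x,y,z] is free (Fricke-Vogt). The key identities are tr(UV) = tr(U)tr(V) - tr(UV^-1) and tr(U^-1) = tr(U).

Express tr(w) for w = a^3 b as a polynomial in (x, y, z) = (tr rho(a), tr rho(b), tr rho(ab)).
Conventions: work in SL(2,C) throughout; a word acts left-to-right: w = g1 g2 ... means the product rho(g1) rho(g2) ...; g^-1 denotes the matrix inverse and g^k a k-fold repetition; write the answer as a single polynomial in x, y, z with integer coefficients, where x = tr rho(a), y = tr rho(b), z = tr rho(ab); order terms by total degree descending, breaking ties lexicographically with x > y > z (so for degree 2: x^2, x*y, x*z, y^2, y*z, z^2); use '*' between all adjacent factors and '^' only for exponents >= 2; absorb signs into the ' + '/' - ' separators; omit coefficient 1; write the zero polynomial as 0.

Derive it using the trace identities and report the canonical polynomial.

x^2*z - x*y - z

tr(a b a) = tr(a) tr(b a) - tr(b)   [square of a] = x*z - y
tr(a^3 b) = tr(a) tr(a b a) - tr(a b)   [square of a] = x^2*z - x*y - z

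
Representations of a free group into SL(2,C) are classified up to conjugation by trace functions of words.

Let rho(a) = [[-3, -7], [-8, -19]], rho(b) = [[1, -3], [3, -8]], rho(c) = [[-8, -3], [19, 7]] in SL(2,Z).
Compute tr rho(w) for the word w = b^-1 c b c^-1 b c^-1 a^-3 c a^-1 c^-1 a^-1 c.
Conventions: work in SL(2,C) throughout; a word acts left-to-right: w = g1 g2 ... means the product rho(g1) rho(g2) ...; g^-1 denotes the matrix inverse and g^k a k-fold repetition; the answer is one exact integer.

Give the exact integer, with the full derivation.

-14239494650049968

rho(b^-1) = [[-8, 3], [-3, 1]]
... * rho(c) = [[-8, -3], [19, 7]]  ->  [[121, 45], [43, 16]]
... * rho(b) = [[1, -3], [3, -8]]  ->  [[256, -723], [91, -257]]
... * rho(c^-1) = [[7, 3], [-19, -8]]  ->  [[15529, 6552], [5520, 2329]]
... * rho(b) = [[1, -3], [3, -8]]  ->  [[35185, -99003], [12507, -35192]]
... * rho(c^-1) = [[7, 3], [-19, -8]]  ->  [[2127352, 897579], [756197, 319057]]
... * rho(a^-1) = [[-19, 7], [8, -3]]  ->  [[-33239056, 12198727], [-11815287, 4336208]]
... * rho(a^-1) = [[-19, 7], [8, -3]]  ->  [[729131880, -269269573], [259180117, -95715633]]
... * rho(a^-1) = [[-19, 7], [8, -3]]  ->  [[-16007662304, 5911731879], [-5690147287, 2101407718]]
... * rho(c) = [[-8, -3], [19, 7]]  ->  [[240384204133, 89405110065], [85447924938, 31780295887]]
... * rho(a^-1) = [[-19, 7], [8, -3]]  ->  [[-3852058998007, 1414474098736], [-1369268206726, 502794586905]]
... * rho(c^-1) = [[7, 3], [-19, -8]]  ->  [[-53839420862033, -22871969783909], [-19137974598277, -8130161315418]]
... * rho(a^-1) = [[-19, 7], [8, -3]]  ->  [[839973238107355, -308260036682504], [298580226843919, -109575338241685]]
... * rho(c) = [[-8, -3], [19, 7]]  ->  [[-12576726601826416, -4677739971099593], [-4470573241343367, -1662768048223552]]
tr = -12576726601826416 + -1662768048223552 = -14239494650049968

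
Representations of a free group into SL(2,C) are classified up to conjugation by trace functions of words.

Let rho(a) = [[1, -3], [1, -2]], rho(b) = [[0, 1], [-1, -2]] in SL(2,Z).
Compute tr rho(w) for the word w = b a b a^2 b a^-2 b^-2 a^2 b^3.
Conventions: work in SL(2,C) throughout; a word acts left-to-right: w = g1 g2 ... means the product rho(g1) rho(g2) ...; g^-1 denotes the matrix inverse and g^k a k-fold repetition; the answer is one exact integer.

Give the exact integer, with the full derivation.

-18961

rho(b) = [[0, 1], [-1, -2]]
... * rho(a) = [[1, -3], [1, -2]]  ->  [[1, -2], [-3, 7]]
... * rho(b) = [[0, 1], [-1, -2]]  ->  [[2, 5], [-7, -17]]
... * rho(a) = [[1, -3], [1, -2]]  ->  [[7, -16], [-24, 55]]
... * rho(a) = [[1, -3], [1, -2]]  ->  [[-9, 11], [31, -38]]
... * rho(b) = [[0, 1], [-1, -2]]  ->  [[-11, -31], [38, 107]]
... * rho(a^-1) = [[-2, 3], [-1, 1]]  ->  [[53, -64], [-183, 221]]
... * rho(a^-1) = [[-2, 3], [-1, 1]]  ->  [[-42, 95], [145, -328]]
... * rho(b^-1) = [[-2, -1], [1, 0]]  ->  [[179, 42], [-618, -145]]
... * rho(b^-1) = [[-2, -1], [1, 0]]  ->  [[-316, -179], [1091, 618]]
... * rho(a) = [[1, -3], [1, -2]]  ->  [[-495, 1306], [1709, -4509]]
... * rho(a) = [[1, -3], [1, -2]]  ->  [[811, -1127], [-2800, 3891]]
... * rho(b) = [[0, 1], [-1, -2]]  ->  [[1127, 3065], [-3891, -10582]]
... * rho(b) = [[0, 1], [-1, -2]]  ->  [[-3065, -5003], [10582, 17273]]
... * rho(b) = [[0, 1], [-1, -2]]  ->  [[5003, 6941], [-17273, -23964]]
tr = 5003 + -23964 = -18961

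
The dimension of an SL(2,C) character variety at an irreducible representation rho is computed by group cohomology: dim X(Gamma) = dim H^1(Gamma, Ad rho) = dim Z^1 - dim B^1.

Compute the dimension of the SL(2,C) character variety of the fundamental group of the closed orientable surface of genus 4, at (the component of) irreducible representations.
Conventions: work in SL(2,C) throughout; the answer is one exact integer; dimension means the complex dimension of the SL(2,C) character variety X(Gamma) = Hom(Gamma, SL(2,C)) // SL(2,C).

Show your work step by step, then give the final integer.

18

Gamma = pi_1(Sigma_4) = < a_1, b_1, ..., a_4, b_4 | prod [a_i, b_i] > has 2g = 8 generators and 1 relator.
Before the relator condition, cocycle space has dim 3*8 = 24.
d_2 is surjective at irreducible rho (its cokernel H^2 is dual to H^0 = 0), so dim Z^1 = 24 - 3 = 21.
As always at irreducible rho, dim B^1 = 3.
Hence dim X = 21 - 3 = 18.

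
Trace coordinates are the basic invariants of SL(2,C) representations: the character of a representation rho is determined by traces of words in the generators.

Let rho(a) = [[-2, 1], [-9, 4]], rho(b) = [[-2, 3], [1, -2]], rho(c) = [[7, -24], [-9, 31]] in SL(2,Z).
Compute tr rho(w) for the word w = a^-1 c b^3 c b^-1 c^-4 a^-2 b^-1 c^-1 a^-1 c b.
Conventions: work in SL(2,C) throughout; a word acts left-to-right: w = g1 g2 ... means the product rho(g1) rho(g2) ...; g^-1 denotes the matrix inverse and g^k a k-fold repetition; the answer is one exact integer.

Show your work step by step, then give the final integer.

rho(a^-1) = [[4, -1], [9, -2]]
... * rho(c) = [[7, -24], [-9, 31]]  ->  [[37, -127], [81, -278]]
... * rho(b) = [[-2, 3], [1, -2]]  ->  [[-201, 365], [-440, 799]]
... * rho(b) = [[-2, 3], [1, -2]]  ->  [[767, -1333], [1679, -2918]]
... * rho(b) = [[-2, 3], [1, -2]]  ->  [[-2867, 4967], [-6276, 10873]]
... * rho(c) = [[7, -24], [-9, 31]]  ->  [[-64772, 222785], [-141789, 487687]]
... * rho(b^-1) = [[-2, -3], [-1, -2]]  ->  [[-93241, -251254], [-204109, -550007]]
... * rho(c^-1) = [[31, 24], [9, 7]]  ->  [[-5151757, -3996562], [-11277442, -8748665]]
... * rho(c^-1) = [[31, 24], [9, 7]]  ->  [[-195673525, -151618102], [-428338687, -331899263]]
... * rho(c^-1) = [[31, 24], [9, 7]]  ->  [[-7430442193, -5757491314], [-16265592664, -12603423329]]
... * rho(c^-1) = [[31, 24], [9, 7]]  ->  [[-282161129809, -218633051830], [-617664182545, -478598187239]]
... * rho(a^-1) = [[4, -1], [9, -2]]  ->  [[-3096341985706, 719427233469], [-6778040415331, 1574860557023]]
... * rho(a^-1) = [[4, -1], [9, -2]]  ->  [[-5910522841603, 1657487518768], [-12938416648117, 3628319301285]]
... * rho(b^-1) = [[-2, -3], [-1, -2]]  ->  [[10163558164438, 14416593487273], [22248513994949, 31558611341781]]
... * rho(c^-1) = [[31, 24], [9, 7]]  ->  [[444819644483035, 344841550357423], [973731435919448, 754874615271243]]
... * rho(a^-1) = [[4, -1], [9, -2]]  ->  [[4882852531148947, -1134502745197881], [10688797281118979, -2483480666461934]]
... * rho(c) = [[7, -24], [-9, 31]]  ->  [[44390492424823558, -152358045848709039], [97172906965990259, -333519035407175450]]
... * rho(b) = [[-2, 3], [1, -2]]  ->  [[-241139030698356155, 437887568971888752], [-527864849339155968, 958556791712321677]]
tr = -241139030698356155 + 958556791712321677 = 717417761013965522

717417761013965522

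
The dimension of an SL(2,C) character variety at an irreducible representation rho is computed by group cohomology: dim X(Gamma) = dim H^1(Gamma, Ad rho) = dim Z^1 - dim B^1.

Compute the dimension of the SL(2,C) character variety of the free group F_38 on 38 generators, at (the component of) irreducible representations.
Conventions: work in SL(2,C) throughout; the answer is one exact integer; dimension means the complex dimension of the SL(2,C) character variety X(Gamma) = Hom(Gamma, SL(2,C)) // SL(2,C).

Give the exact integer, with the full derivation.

Here Gamma is free of rank 38 — no relator constrains a cocycle.
Z^1(Gamma, Ad rho) = (sl_2)^38: a cocycle is a free choice of one sl_2 vector per generator, so dim Z^1 = 3*38 = 114.
dim B^1 = 3: the coboundary map is injective because an irreducible image has centralizer 0 in sl_2.
dim H^1 = 114 - 3 = 111, which is dim X.

111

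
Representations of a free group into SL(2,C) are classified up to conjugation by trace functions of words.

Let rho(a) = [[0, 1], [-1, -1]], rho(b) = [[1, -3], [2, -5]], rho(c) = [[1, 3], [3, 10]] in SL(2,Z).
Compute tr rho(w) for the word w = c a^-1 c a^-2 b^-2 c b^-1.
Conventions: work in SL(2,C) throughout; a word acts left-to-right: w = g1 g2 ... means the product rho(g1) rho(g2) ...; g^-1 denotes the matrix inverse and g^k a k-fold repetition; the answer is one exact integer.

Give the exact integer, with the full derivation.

-250

rho(c) = [[1, 3], [3, 10]]
... * rho(a^-1) = [[-1, -1], [1, 0]]  ->  [[2, -1], [7, -3]]
... * rho(c) = [[1, 3], [3, 10]]  ->  [[-1, -4], [-2, -9]]
... * rho(a^-1) = [[-1, -1], [1, 0]]  ->  [[-3, 1], [-7, 2]]
... * rho(a^-1) = [[-1, -1], [1, 0]]  ->  [[4, 3], [9, 7]]
... * rho(b^-1) = [[-5, 3], [-2, 1]]  ->  [[-26, 15], [-59, 34]]
... * rho(b^-1) = [[-5, 3], [-2, 1]]  ->  [[100, -63], [227, -143]]
... * rho(c) = [[1, 3], [3, 10]]  ->  [[-89, -330], [-202, -749]]
... * rho(b^-1) = [[-5, 3], [-2, 1]]  ->  [[1105, -597], [2508, -1355]]
tr = 1105 + -1355 = -250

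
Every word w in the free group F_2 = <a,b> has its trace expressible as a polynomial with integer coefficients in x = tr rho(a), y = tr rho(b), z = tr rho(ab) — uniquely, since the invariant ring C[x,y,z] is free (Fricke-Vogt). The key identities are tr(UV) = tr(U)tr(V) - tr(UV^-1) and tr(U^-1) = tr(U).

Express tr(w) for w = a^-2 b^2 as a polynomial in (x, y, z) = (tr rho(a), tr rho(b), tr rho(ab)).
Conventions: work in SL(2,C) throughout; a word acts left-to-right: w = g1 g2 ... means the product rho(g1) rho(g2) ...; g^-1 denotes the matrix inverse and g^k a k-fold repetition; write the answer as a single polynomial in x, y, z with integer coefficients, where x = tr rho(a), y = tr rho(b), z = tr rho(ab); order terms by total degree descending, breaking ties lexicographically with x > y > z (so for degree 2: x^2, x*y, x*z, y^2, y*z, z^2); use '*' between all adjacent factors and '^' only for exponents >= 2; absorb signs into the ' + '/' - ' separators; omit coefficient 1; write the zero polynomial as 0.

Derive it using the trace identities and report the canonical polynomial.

trace(b^2) = trace(b)*trace(b) - trace(1) = y^2 - 2
trace(b^2 a) = trace(b)*trace(a b) - trace(a) = y*z - x
reduce: trace(a^-1 b^2) = trace(b^2)*trace(a) - trace(b^2 a) = x*y^2 - y*z - x
reduce: trace(a^-2 b^2) = trace(a^-1 b^2)*trace(a) - trace(a^-1 b^2 a) = x^2*y^2 - x*y*z - x^2 - y^2 + 2

x^2*y^2 - x*y*z - x^2 - y^2 + 2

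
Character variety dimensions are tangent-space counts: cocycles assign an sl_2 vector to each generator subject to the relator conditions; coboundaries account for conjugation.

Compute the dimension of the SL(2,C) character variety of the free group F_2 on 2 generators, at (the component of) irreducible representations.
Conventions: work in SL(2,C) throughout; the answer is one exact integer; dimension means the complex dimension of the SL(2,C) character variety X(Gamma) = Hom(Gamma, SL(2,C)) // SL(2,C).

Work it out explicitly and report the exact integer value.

3

Here Gamma is free of rank 2 — no relator constrains a cocycle.
Z^1(Gamma, Ad rho) = (sl_2)^2: a cocycle is a free choice of one sl_2 vector per generator, so dim Z^1 = 3*2 = 6.
Irreducibility makes the coboundary map sl_2 -> Z^1 injective (trivial centralizer), so dim B^1 = 3.
dim X = dim H^1 = dim Z^1 - dim B^1 = 6 - 3 = 3.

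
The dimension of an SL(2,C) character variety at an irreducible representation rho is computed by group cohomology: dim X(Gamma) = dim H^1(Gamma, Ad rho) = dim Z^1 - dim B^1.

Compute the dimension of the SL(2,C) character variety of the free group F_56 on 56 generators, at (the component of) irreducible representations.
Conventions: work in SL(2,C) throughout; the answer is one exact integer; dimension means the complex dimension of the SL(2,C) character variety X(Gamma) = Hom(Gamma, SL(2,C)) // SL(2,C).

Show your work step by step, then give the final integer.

Gamma = F_56 has 56 generators and no relators.
So Z^1 = (sl_2)^56 in full: dim Z^1 = 168.
Irreducibility makes the coboundary map sl_2 -> Z^1 injective (trivial centralizer), so dim B^1 = 3.
dim X = dim H^1 = dim Z^1 - dim B^1 = 168 - 3 = 165.

165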